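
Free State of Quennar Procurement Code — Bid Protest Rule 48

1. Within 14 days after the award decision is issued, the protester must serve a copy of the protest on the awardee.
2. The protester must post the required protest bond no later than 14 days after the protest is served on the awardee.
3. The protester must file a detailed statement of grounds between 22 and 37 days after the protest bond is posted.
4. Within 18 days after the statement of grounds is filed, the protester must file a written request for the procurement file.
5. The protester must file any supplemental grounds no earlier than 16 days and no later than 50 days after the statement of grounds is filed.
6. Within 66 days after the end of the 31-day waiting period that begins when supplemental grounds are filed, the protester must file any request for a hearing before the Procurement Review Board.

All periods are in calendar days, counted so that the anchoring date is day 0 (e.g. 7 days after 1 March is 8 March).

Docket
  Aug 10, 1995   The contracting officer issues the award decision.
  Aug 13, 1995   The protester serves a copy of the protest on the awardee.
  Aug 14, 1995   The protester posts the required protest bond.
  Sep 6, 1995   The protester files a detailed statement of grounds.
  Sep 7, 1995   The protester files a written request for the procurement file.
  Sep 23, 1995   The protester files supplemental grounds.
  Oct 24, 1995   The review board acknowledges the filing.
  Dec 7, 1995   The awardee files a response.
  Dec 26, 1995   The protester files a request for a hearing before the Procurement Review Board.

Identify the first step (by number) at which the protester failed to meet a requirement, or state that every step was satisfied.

None — every step was satisfied

Step 1 — counting 14 days from Aug 10, 1995 (when the award decision is issued) gives a deadline of Aug 24, 1995; Aug 13, 1995 is within that limit.
Step 2 — counting 14 days from Aug 13, 1995 (when the protest is served on the awardee) gives a deadline of Aug 27, 1995; completed Aug 14, 1995, before the deadline.
Step 3 — 22 and 37 days from Aug 14, 1995 (when the protest bond is posted) are Sep 5, 1995 and Sep 20, 1995 respectively; done Sep 6, 1995, which is between those dates.
Step 4 — counting 18 days from Sep 6, 1995 (when the statement of grounds is filed) gives a deadline of Sep 24, 1995; completed Sep 7, 1995, before the deadline.
Step 5 — 16 and 50 days from Sep 6, 1995 (when the statement of grounds is filed) are Sep 22, 1995 and Oct 26, 1995 respectively; Sep 23, 1995 falls inside that range.
Step 6 — counting 66 days from Oct 24, 1995 (end of the 31-day waiting period, which began when supplemental grounds are filed on Sep 23, 1995) gives a deadline of Dec 29, 1995; completed Dec 26, 1995, before the deadline.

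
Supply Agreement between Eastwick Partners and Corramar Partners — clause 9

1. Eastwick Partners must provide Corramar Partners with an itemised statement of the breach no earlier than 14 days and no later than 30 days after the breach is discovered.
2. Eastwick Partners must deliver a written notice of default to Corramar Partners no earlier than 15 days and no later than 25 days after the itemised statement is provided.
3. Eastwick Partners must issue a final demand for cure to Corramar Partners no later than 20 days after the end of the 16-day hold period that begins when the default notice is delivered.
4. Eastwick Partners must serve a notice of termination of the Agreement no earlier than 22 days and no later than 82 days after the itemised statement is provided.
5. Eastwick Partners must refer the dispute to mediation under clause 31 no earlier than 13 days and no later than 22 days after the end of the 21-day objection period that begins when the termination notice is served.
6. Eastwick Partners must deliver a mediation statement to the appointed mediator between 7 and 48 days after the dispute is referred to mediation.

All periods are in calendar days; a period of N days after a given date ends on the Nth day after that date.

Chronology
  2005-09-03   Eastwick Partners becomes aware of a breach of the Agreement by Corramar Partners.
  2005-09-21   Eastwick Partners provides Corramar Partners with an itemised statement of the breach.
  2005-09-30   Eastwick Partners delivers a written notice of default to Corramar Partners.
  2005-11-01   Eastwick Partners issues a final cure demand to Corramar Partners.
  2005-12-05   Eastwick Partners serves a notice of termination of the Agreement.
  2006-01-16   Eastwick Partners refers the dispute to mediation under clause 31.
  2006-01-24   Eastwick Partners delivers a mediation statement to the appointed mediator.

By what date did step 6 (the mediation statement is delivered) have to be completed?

2006-03-05

Step 6 runs from 2006-01-16, when the dispute is referred to mediation. The window is 7–48 days after 2006-01-16; it closes on 2006-03-05.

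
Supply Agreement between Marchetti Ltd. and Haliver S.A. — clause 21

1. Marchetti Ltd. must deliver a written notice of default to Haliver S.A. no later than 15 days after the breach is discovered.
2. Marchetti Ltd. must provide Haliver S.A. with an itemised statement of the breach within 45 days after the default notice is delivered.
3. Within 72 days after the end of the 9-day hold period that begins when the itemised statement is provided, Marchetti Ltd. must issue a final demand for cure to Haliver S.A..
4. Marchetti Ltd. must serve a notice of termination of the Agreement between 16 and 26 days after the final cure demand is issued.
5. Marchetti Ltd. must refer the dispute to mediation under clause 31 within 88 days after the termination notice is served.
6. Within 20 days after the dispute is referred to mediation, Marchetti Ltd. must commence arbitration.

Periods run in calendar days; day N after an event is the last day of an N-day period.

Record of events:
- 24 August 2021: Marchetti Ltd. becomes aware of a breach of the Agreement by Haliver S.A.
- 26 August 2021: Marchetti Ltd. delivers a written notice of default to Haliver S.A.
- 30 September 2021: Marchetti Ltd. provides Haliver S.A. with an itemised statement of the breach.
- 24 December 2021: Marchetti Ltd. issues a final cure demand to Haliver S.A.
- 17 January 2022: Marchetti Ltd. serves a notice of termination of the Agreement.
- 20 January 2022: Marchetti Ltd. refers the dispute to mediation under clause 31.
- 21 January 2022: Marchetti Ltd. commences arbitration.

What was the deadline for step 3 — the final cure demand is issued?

The itemised statement is provided on 30 September 2021; the 9-day hold period therefore ends 9 October 2021, and step 3 runs from that date. 72 days after 9 October 2021 is 20 December 2021.

20 December 2021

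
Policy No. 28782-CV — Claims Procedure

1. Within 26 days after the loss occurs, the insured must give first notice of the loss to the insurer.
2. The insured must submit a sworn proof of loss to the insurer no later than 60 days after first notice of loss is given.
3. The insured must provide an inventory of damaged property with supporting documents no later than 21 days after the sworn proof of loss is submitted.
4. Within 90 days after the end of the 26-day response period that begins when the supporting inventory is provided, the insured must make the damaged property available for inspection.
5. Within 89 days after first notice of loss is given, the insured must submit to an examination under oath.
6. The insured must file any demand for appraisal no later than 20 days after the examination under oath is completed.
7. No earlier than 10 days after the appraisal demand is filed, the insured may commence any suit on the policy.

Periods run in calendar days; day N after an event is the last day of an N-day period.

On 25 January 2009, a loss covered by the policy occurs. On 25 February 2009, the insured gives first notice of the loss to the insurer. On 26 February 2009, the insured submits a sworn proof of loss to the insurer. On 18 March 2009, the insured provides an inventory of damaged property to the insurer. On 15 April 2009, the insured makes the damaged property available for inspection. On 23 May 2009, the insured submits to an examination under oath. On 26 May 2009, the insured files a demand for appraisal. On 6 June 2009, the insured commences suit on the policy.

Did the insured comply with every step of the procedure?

No

Step 1: 26 days after 25 January 2009 (when the loss occurs) is 20 February 2009; done 25 February 2009 — 5 days late.
The analysis stops there.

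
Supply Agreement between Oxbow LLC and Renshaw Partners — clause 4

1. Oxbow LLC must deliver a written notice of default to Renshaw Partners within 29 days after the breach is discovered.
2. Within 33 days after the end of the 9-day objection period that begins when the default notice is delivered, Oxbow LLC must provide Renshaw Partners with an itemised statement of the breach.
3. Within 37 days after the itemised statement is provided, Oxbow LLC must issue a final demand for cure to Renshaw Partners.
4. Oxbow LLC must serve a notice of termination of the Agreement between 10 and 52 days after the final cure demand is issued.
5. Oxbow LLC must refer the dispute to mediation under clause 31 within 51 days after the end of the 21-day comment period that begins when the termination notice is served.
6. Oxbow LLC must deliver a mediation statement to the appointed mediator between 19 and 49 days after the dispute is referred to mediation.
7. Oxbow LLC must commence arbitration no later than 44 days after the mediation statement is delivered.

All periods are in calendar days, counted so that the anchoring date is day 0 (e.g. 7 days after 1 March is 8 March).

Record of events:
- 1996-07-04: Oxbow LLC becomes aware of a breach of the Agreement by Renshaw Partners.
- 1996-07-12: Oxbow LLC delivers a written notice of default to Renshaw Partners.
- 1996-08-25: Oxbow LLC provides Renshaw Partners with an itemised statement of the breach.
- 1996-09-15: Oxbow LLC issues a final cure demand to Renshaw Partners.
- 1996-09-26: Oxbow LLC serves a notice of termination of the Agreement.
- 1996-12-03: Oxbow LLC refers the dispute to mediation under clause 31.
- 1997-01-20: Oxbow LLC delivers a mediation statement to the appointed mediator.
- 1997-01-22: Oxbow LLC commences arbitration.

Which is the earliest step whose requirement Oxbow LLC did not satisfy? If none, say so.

Step 1 — counting 29 days from 1996-07-04 (when the breach is discovered) gives a deadline of 1996-08-02; 1996-07-12 is within that limit.
Step 2 — counting 33 days from 1996-07-21 (end of the 9-day objection period, which began when the default notice is delivered on 1996-07-12) gives a deadline of 1996-08-23; 1996-08-25 misses that deadline by 2 days.

Step 2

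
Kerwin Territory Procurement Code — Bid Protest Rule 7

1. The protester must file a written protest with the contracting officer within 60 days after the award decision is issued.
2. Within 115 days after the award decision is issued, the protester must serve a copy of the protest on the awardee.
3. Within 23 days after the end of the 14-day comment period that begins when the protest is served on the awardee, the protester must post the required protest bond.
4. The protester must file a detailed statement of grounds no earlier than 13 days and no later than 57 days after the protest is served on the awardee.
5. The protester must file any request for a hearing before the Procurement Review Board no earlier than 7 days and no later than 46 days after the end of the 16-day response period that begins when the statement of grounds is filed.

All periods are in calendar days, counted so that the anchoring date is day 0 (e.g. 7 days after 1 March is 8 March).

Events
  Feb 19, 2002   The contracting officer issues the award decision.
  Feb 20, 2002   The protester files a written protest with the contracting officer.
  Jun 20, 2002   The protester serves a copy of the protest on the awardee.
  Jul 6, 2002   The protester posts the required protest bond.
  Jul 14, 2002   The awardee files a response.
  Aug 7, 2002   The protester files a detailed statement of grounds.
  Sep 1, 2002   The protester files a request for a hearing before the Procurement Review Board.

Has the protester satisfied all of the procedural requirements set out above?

No

Step 1 — counting 60 days from Feb 19, 2002 (when the award decision is issued) gives a deadline of Apr 20, 2002; completed Feb 20, 2002, before the deadline.
Step 2 — counting 115 days from Feb 19, 2002 (when the award decision is issued) gives a deadline of Jun 14, 2002; Jun 20, 2002 misses that deadline by 6 days.
No need to go further; step 2 was not satisfied.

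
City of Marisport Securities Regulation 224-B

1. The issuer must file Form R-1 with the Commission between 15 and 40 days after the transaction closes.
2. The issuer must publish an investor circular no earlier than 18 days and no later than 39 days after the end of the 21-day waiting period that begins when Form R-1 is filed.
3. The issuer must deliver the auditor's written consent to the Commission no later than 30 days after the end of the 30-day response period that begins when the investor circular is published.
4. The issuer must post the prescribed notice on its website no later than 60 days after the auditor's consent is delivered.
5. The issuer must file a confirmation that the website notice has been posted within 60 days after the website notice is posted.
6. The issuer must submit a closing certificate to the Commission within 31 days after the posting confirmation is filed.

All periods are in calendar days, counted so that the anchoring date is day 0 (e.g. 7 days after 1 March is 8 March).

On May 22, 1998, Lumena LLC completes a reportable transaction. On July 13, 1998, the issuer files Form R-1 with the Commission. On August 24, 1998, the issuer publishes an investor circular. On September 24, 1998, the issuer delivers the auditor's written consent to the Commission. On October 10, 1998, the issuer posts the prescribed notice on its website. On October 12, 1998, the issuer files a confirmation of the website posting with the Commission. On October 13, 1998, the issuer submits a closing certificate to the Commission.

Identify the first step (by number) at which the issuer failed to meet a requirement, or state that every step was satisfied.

Step 1

Step 1 — 15 and 40 days from May 22, 1998 (when the transaction closes) are June 6, 1998 and July 1, 1998 respectively; done July 13, 1998 — 12 days after the window closed.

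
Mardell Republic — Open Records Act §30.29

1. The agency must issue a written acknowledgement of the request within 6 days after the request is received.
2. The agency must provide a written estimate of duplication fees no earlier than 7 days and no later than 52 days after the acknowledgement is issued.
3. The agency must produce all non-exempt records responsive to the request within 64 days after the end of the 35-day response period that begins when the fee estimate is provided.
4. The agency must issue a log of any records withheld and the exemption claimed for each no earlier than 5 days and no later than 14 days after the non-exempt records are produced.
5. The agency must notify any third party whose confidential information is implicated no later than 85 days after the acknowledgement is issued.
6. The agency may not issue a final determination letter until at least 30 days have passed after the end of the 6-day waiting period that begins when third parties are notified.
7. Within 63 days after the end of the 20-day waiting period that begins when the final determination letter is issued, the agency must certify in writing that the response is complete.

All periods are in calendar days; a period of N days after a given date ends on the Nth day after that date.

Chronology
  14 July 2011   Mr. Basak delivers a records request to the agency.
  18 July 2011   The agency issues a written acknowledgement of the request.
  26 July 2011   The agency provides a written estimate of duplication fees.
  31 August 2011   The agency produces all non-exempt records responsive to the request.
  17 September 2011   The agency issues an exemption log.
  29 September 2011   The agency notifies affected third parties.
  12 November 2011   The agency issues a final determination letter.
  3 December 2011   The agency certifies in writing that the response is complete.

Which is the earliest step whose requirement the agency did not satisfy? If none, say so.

Step 1 — counting 6 days from 14 July 2011 (when the request is received) gives a deadline of 20 July 2011; completed 18 July 2011, before the deadline.
Step 2 — 7 and 52 days from 18 July 2011 (when the acknowledgement is issued) are 25 July 2011 and 8 September 2011 respectively; done 26 July 2011 — within the window.
Step 3 — counting 64 days from 30 August 2011 (end of the 35-day response period, which began when the fee estimate is provided on 26 July 2011) gives a deadline of 2 November 2011; 31 August 2011 is within that limit.
Step 4 — 5 and 14 days from 31 August 2011 (when the non-exempt records are produced) are 5 September 2011 and 14 September 2011 respectively; done 17 September 2011 — 3 days after the window closed.

Step 4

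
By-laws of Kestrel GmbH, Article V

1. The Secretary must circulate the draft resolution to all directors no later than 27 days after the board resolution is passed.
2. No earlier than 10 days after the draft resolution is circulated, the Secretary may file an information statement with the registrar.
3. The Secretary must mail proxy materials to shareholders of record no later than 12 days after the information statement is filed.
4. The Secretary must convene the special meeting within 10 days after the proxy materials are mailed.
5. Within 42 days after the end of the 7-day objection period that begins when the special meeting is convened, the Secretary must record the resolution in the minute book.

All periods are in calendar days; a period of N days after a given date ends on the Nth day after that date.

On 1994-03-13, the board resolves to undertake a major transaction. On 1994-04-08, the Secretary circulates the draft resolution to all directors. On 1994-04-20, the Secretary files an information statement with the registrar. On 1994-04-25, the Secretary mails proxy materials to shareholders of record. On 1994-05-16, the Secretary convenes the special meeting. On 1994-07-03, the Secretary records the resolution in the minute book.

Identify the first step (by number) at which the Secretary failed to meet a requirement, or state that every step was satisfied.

Step 4

Step 1 — counting 27 days from 1994-03-13 (when the board resolution is passed) gives a deadline of 1994-04-09; 1994-04-08 is within that limit.
Step 2 — must wait 10 days from 1994-04-08 (when the draft resolution is circulated), so not before 1994-04-18; done 1994-04-20, after the minimum wait.
Step 3 — counting 12 days from 1994-04-20 (when the information statement is filed) gives a deadline of 1994-05-02; 1994-04-25 is within that limit.
Step 4 — counting 10 days from 1994-04-25 (when the proxy materials are mailed) gives a deadline of 1994-05-05; 1994-05-16 misses that deadline by 11 days.
The procedure was therefore not followed at step 4.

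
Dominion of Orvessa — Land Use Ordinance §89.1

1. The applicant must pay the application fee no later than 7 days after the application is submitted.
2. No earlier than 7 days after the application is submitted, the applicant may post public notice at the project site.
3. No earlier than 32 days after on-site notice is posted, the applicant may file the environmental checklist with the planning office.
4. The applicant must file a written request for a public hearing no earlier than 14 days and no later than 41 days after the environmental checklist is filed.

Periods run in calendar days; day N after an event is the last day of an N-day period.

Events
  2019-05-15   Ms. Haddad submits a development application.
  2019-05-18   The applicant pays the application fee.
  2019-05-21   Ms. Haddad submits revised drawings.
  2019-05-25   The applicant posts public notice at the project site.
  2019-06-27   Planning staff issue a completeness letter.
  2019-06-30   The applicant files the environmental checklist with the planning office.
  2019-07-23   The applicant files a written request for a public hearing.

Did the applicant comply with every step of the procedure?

Yes

(1) due by 2019-05-15 + 7 days = 2019-05-22; 2019-05-18 is within that limit.
(2) permitted from 2019-05-15 + 7 days = 2019-05-22 onward; done 2019-05-25 — permitted.
(3) permitted from 2019-05-25 + 32 days = 2019-06-26 onward; done 2019-06-30, after the minimum wait.
(4) the permitted window runs from 2019-06-30 + 14 = 2019-07-14 to 2019-06-30 + 41 = 2019-08-10; done 2019-07-23, which is between those dates.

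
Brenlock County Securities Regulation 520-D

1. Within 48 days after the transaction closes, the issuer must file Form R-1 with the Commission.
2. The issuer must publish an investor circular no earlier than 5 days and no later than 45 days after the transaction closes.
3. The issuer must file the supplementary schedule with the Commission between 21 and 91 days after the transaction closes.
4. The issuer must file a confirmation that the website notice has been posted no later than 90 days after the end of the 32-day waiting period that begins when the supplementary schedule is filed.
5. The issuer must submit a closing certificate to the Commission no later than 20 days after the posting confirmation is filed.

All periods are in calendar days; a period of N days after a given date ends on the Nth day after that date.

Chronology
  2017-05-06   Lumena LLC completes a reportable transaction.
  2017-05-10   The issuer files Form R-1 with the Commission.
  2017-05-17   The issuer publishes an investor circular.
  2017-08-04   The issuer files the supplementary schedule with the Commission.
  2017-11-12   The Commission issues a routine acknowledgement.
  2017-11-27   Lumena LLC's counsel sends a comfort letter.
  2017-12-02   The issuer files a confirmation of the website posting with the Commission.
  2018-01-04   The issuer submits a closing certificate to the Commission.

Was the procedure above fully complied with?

No

Step 1 — counting 48 days from 2017-05-06 (when the transaction closes) gives a deadline of 2017-06-23; completed 2017-05-10, before the deadline.
Step 2 — 5 and 45 days from 2017-05-06 (when the transaction closes) are 2017-05-11 and 2017-06-20 respectively; done 2017-05-17, which is between those dates.
Step 3 — 21 and 91 days from 2017-05-06 (when the transaction closes) are 2017-05-27 and 2017-08-05 respectively; done 2017-08-04 — within the window.
Step 4 — counting 90 days from 2017-09-05 (end of the 32-day waiting period, which began when the supplementary schedule is filed on 2017-08-04) gives a deadline of 2017-12-04; completed 2017-12-02, before the deadline.
Step 5 — counting 20 days from 2017-12-02 (when the posting confirmation is filed) gives a deadline of 2017-12-22; done 2018-01-04 — 13 days late.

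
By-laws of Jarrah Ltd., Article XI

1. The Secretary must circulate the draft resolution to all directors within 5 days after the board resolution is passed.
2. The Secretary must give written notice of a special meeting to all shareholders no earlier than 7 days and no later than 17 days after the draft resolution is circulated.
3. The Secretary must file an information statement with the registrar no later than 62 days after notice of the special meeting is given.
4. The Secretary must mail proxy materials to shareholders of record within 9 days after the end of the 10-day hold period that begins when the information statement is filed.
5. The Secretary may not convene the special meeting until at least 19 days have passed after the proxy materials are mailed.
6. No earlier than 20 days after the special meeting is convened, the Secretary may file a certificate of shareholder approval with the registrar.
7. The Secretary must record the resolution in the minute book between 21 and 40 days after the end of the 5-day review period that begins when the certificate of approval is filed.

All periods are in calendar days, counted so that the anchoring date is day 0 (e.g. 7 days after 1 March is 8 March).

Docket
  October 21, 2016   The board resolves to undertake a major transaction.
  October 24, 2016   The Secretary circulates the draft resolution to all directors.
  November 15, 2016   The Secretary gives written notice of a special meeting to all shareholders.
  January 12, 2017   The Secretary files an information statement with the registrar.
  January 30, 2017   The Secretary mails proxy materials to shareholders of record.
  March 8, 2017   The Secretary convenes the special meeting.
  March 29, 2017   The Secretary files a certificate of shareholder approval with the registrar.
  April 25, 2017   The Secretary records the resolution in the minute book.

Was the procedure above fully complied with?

(1) due by October 21, 2016 + 5 days = October 26, 2016; done October 24, 2016 — timely.
(2) the permitted window runs from October 24, 2016 + 7 = October 31, 2016 to October 24, 2016 + 17 = November 10, 2016; done November 15, 2016 — 5 days after the window closed.
The procedure was therefore not followed at step 2.

No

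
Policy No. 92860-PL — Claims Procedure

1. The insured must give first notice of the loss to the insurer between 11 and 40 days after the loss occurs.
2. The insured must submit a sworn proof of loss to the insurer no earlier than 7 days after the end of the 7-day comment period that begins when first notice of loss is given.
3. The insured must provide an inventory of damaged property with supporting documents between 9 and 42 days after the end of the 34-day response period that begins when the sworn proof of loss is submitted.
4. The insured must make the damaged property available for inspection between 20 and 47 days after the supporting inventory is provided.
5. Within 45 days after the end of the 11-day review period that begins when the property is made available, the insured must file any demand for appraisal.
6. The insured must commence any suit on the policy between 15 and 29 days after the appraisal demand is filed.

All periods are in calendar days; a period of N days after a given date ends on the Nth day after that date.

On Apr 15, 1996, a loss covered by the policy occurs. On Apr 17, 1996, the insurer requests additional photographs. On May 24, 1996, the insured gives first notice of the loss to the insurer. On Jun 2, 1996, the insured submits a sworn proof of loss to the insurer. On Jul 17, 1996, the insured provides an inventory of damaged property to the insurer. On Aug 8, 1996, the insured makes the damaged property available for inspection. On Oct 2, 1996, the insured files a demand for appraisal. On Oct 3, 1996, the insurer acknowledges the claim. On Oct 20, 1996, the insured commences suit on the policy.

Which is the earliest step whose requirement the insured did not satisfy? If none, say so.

Step 2

(1) the permitted window runs from Apr 15, 1996 + 11 = Apr 26, 1996 to Apr 15, 1996 + 40 = May 25, 1996; done May 24, 1996 — within the window.
(2) permitted from May 31, 1996 + 7 days = Jun 7, 1996 onward; Jun 2, 1996 is 5 days before the earliest permitted date.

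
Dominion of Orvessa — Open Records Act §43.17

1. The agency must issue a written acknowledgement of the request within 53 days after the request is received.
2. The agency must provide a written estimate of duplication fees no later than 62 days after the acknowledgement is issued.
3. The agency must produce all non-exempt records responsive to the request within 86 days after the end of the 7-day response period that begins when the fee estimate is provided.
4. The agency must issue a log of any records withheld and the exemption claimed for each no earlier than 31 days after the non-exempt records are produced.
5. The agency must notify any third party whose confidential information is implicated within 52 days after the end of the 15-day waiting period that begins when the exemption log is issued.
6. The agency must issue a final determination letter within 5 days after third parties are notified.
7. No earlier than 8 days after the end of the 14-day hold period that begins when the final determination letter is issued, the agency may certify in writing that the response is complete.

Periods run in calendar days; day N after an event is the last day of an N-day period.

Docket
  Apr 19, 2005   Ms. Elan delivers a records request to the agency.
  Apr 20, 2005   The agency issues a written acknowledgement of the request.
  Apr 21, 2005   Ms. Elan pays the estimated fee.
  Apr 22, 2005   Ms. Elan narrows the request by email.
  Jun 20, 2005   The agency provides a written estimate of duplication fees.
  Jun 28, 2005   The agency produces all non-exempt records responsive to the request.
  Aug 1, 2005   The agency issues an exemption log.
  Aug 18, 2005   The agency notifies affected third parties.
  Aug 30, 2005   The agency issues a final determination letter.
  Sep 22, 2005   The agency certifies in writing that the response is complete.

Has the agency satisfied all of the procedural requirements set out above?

No

Step 1: 53 days after Apr 19, 2005 (when the request is received) is Jun 11, 2005; completed Apr 20, 2005, before the deadline.
Step 2: 62 days after Apr 20, 2005 (when the acknowledgement is issued) is Jun 21, 2005; completed Jun 20, 2005, before the deadline.
Step 3: 86 days after Jun 27, 2005 (end of the 7-day response period, which began when the fee estimate is provided on Jun 20, 2005) is Sep 21, 2005; Jun 28, 2005 is within that limit.
Step 4: the earliest permitted date is 31 days after Jun 28, 2005 (when the non-exempt records are produced), i.e. Jul 29, 2005; Aug 1, 2005 is on or after that date.
Step 5: 52 days after Aug 16, 2005 (end of the 15-day waiting period, which began when the exemption log is issued on Aug 1, 2005) is Oct 7, 2005; done Aug 18, 2005 — timely.
Step 6: 5 days after Aug 18, 2005 (when third parties are notified) is Aug 23, 2005; not done until Aug 30, 2005, 7 days after the deadline.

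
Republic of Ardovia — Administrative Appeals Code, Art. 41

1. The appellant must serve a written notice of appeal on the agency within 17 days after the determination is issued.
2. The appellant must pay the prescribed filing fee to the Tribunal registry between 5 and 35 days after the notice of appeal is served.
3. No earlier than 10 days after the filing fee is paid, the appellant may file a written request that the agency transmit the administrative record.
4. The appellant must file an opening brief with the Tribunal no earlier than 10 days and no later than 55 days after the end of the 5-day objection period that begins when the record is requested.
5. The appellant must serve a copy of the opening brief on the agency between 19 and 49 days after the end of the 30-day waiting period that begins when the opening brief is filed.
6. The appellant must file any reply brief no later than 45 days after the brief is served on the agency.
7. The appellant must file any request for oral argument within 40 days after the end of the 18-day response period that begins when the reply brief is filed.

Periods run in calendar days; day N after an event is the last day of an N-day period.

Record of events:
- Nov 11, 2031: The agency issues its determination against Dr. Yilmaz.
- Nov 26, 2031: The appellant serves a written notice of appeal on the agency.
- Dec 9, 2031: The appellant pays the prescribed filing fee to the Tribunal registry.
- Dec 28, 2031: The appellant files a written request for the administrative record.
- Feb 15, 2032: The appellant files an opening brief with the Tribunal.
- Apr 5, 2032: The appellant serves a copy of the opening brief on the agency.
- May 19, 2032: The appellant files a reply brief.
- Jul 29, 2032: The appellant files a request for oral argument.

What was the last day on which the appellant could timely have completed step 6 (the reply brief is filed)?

Step 6 runs from Apr 5, 2032, when the brief is served on the agency. 45 days after Apr 5, 2032 is May 20, 2032.

May 20, 2032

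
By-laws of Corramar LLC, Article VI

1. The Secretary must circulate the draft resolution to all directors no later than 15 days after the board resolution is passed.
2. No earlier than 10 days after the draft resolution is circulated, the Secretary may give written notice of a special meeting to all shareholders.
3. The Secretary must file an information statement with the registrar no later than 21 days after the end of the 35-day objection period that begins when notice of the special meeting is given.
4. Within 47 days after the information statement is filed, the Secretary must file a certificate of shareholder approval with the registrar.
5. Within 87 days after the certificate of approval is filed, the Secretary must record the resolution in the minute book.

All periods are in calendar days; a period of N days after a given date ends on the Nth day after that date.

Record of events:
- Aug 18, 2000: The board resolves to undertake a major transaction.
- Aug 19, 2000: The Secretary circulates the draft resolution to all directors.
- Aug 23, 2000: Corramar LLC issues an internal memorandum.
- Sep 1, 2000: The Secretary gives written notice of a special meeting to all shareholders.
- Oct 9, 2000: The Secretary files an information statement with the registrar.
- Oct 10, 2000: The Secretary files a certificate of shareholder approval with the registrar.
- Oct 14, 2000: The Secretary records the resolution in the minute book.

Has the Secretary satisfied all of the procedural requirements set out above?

Yes

(1) due by Aug 18, 2000 + 15 days = Sep 2, 2000; completed Aug 19, 2000, before the deadline.
(2) permitted from Aug 19, 2000 + 10 days = Aug 29, 2000 onward; Sep 1, 2000 is on or after that date.
(3) due by Oct 6, 2000 + 21 days = Oct 27, 2000; completed Oct 9, 2000, before the deadline.
(4) due by Oct 9, 2000 + 47 days = Nov 25, 2000; Oct 10, 2000 is within that limit.
(5) due by Oct 10, 2000 + 87 days = Jan 5, 2001; done Oct 14, 2000 — timely.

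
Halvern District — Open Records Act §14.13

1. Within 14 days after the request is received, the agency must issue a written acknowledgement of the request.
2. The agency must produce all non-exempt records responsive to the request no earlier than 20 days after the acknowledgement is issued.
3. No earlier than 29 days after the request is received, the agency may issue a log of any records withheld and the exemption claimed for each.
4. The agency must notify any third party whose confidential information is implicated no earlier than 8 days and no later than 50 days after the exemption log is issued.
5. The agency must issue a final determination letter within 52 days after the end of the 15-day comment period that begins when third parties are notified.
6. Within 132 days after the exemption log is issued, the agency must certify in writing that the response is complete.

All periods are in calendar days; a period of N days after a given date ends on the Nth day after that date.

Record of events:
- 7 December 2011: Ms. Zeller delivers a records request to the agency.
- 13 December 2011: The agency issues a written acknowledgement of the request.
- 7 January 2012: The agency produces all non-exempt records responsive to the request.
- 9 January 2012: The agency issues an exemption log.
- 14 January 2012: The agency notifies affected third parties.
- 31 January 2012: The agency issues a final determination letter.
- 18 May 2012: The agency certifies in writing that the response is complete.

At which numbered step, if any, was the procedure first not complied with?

(1) due by 7 December 2011 + 14 days = 21 December 2011; done 13 December 2011 — timely.
(2) permitted from 13 December 2011 + 20 days = 2 January 2012 onward; done 7 January 2012, after the minimum wait.
(3) permitted from 7 December 2011 + 29 days = 5 January 2012 onward; done 9 January 2012, after the minimum wait.
(4) the permitted window runs from 9 January 2012 + 8 = 17 January 2012 to 9 January 2012 + 50 = 28 February 2012; done 14 January 2012 — 3 days before the window opened.
Later steps need not be reached.

Step 4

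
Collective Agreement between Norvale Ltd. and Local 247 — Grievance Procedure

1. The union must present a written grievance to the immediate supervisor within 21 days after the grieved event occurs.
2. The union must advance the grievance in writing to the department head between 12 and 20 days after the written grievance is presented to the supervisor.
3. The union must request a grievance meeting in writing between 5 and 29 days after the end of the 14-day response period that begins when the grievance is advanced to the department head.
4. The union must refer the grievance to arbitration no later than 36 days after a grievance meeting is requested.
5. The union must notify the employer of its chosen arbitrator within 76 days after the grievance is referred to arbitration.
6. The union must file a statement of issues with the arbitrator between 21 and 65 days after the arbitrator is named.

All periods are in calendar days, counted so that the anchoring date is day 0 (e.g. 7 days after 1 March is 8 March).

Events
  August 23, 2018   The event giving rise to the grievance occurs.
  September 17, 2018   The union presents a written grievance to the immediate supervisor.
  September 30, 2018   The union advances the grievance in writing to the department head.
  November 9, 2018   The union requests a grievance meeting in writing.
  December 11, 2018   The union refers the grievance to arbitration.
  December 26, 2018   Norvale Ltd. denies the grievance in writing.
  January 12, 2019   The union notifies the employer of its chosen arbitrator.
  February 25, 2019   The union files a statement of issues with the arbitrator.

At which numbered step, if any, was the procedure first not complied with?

Step 1

Step 1 — counting 21 days from August 23, 2018 (when the grieved event occurs) gives a deadline of September 13, 2018; not done until September 17, 2018, 4 days after the deadline.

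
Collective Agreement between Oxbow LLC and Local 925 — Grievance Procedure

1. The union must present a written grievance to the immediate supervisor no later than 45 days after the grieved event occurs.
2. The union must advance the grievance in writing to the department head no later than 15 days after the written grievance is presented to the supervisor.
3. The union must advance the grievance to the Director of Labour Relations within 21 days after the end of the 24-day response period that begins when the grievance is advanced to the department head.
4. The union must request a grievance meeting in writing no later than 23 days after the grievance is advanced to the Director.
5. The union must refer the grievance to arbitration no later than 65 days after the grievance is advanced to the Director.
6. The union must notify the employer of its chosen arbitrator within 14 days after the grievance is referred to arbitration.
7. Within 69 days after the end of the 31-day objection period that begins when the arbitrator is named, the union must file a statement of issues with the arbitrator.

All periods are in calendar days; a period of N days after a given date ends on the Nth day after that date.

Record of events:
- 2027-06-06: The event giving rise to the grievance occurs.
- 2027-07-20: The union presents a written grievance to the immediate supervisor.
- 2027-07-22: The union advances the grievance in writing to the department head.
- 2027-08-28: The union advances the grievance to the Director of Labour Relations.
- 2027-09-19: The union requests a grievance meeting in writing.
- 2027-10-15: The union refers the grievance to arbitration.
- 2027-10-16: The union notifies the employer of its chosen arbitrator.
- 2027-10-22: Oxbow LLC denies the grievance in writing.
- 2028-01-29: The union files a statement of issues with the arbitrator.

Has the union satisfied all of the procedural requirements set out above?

No

Step 1: 45 days after 2027-06-06 (when the grieved event occurs) is 2027-07-21; completed 2027-07-20, before the deadline.
Step 2: 15 days after 2027-07-20 (when the written grievance is presented to the supervisor) is 2027-08-04; 2027-07-22 is within that limit.
Step 3: 21 days after 2027-08-15 (end of the 24-day response period, which began when the grievance is advanced to the department head on 2027-07-22) is 2027-09-05; 2027-08-28 is within that limit.
Step 4: 23 days after 2027-08-28 (when the grievance is advanced to the Director) is 2027-09-20; done 2027-09-19 — timely.
Step 5: 65 days after 2027-08-28 (when the grievance is advanced to the Director) is 2027-11-01; completed 2027-10-15, before the deadline.
Step 6: 14 days after 2027-10-15 (when the grievance is referred to arbitration) is 2027-10-29; completed 2027-10-16, before the deadline.
Step 7: 69 days after 2027-11-16 (end of the 31-day objection period, which began when the arbitrator is named on 2027-10-16) is 2028-01-24; done 2028-01-29 — 5 days late.
That is the first point of non-compliance.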